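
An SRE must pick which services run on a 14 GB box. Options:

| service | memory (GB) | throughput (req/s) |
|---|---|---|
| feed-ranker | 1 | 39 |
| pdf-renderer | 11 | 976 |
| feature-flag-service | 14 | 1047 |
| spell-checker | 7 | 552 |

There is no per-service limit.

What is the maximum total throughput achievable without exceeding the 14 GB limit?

1104

A density-first pass picks 3×feed-ranker + pdf-renderer — 1093 at 14 GB.
Dropping 3×feed-ranker and pdf-renderer frees 14 GB; slotting in 2×spell-checker (14 GB) lifts the total to 1104 at 14 GB.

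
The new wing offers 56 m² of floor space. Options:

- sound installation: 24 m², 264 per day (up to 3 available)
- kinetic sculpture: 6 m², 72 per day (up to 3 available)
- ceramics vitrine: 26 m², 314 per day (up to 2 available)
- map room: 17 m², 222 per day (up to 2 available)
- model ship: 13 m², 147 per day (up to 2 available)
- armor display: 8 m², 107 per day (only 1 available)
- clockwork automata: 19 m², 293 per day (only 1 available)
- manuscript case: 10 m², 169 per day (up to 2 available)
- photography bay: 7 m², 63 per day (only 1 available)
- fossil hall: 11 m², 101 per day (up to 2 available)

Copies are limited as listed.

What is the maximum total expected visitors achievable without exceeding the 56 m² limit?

853

Taking the top-ratio exhibits first gives kinetic sculpture + armor display + clockwork automata + 2×manuscript case for 810 (53 m²).
Replace kinetic sculpture and armor display with map room: the trade gains 43 net, giving 853 at 56 m².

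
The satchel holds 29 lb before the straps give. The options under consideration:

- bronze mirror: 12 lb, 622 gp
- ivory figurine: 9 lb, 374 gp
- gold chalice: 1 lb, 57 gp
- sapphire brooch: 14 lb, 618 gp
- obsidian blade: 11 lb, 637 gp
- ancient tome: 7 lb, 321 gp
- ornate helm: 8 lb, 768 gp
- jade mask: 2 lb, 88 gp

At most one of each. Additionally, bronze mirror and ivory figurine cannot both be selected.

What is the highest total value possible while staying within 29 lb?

1871

Taking gold chalice + obsidian blade + ancient tome + ornate helm + jade mask: 29 lb used, 1871 in value.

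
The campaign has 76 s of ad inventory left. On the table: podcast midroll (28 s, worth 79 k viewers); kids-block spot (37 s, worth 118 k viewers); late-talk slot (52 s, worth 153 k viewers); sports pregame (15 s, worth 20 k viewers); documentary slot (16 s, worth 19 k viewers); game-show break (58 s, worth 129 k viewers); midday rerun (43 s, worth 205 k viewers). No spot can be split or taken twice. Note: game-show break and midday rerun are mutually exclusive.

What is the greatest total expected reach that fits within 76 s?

By expected reach per s: midday rerun 4.77, kids-block spot 3.19, late-talk slot 2.94 lead.
Taking podcast midroll + midday rerun: 71 s used, 284 in expected reach.

284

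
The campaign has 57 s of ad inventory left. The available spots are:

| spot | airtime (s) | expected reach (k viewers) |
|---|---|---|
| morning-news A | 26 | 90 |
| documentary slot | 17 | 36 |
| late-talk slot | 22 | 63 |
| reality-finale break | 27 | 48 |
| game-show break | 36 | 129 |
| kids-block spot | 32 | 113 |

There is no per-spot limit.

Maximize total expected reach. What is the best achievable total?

By expected reach per s: game-show break 3.58, kids-block spot 3.53, morning-news A 3.46, late-talk slot 2.86 lead.
The ratio heuristic lands on documentary slot + game-show break (165) but leaves 4 s idle.
The 53 s tied up in documentary slot and game-show break is better spent on 2×morning-news A — total rises to 180 (52 s).
Nothing else within 57 s beats 180.

180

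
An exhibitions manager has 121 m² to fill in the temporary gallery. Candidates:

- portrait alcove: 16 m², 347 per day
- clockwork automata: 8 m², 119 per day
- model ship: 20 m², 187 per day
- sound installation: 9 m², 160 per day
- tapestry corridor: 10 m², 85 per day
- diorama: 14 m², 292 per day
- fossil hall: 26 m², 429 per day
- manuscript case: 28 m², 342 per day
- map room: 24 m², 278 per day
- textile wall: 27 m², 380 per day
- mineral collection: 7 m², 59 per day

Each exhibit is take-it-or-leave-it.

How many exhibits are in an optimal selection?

6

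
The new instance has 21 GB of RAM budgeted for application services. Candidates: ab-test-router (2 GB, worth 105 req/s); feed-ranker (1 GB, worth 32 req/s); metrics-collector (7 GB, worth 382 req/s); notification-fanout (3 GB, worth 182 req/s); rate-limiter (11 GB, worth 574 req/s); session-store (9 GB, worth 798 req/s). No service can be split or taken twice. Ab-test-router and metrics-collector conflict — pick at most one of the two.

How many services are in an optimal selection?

3

Optimal total is 1404.
For example feed-ranker + rate-limiter + session-store achieves it, using 21 GB.
All optima have 3 services.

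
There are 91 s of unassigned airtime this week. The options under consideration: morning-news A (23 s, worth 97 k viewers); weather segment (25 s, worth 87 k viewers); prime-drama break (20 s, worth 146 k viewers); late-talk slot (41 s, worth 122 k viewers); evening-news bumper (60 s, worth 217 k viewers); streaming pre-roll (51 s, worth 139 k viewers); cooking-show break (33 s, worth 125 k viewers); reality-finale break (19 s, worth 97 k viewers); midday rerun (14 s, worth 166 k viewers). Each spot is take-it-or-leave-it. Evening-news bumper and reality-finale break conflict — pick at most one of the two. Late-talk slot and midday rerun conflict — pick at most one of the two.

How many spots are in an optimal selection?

4

The maximum expected reach within 91 s is 534.
One optimal bundle: morning-news A + prime-drama break + cooking-show break + midday rerun (90 s).
Any selection reaching 534 contains exactly 4 spots.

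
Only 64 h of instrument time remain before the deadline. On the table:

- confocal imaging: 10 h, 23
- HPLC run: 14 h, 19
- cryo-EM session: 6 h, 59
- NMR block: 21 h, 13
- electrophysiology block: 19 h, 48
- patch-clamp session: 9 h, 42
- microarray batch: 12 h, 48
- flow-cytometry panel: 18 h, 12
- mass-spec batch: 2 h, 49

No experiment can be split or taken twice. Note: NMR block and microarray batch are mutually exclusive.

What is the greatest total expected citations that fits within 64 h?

269

Best packing: confocal imaging + cryo-EM session + electrophysiology block + patch-clamp session + microarray batch + mass-spec batch — 58 h, 269 total.
Every other selection either busts 64 h or breaks a pairing rule or fails to beat 269.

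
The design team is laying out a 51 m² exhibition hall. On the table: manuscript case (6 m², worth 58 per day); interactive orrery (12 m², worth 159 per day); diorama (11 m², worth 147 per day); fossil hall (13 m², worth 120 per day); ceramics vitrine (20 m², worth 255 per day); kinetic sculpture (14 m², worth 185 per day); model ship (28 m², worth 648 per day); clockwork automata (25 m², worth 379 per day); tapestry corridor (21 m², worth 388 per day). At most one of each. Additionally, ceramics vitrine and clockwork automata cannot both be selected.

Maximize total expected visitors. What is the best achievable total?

1036

Ranking by ratio (expected visitors/m²): model ship 23.14, tapestry corridor 18.48, clockwork automata 15.16.
Taking model ship + tapestry corridor: 49 m² used, 1036 in expected visitors.
No other feasible combination exceeds 1036.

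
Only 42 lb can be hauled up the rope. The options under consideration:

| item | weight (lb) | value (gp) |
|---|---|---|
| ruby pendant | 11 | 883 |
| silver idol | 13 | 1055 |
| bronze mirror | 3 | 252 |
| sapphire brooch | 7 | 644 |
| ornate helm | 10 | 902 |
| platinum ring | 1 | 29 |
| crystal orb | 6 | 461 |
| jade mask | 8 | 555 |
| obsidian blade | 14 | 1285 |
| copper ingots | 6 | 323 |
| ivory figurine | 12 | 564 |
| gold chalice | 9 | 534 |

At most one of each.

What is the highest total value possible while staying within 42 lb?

3714

Greedy by ratio would take bronze mirror + sapphire brooch + ornate helm + platinum ring + crystal orb + obsidian blade: 41 lb used, total 3573.
Replace bronze mirror and platinum ring and crystal orb with ruby pendant: the trade gains 141 net, giving 3714 at 42 lb.
Every other selection either busts 42 lb or fails to beat 3714.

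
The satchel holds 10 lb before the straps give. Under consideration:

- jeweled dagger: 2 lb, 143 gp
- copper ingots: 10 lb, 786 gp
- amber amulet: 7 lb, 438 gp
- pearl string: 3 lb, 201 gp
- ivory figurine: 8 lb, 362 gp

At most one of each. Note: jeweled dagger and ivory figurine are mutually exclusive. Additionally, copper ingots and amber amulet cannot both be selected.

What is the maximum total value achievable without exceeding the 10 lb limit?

786

Ranking by ratio (value/lb): copper ingots 78.60, jeweled dagger 71.50, pearl string 67.00, amber amulet 62.57.
The ratio ordering already packs tightly: copper ingots, 10 lb, 786.
Every other selection either busts 10 lb or breaks a pairing rule or fails to beat 786.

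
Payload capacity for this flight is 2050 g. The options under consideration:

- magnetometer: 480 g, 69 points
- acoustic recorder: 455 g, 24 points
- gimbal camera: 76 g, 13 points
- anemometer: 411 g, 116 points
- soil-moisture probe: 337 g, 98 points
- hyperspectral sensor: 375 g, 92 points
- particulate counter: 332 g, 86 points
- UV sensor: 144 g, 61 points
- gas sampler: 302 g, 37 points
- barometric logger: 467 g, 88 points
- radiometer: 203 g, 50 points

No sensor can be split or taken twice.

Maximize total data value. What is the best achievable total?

518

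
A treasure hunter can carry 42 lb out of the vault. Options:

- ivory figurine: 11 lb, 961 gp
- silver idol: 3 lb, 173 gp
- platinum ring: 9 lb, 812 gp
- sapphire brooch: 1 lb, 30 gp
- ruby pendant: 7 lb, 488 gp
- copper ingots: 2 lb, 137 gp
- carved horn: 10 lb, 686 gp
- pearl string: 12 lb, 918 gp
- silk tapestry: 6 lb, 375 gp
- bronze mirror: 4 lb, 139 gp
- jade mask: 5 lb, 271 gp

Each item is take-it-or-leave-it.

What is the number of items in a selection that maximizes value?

4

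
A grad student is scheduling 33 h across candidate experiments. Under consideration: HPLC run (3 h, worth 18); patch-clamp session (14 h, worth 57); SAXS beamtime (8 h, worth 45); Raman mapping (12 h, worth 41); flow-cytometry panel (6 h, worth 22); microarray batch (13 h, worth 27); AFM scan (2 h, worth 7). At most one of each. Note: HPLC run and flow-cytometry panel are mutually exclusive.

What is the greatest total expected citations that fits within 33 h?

131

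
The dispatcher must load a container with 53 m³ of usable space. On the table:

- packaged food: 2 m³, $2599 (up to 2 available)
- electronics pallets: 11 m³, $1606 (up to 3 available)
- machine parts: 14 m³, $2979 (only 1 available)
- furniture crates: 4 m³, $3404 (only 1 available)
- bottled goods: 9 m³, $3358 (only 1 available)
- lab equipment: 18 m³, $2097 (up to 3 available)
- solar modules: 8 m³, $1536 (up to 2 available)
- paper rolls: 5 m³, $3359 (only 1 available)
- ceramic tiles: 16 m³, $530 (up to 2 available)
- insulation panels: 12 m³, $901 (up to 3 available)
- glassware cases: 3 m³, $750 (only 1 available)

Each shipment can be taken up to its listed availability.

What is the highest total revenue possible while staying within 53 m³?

21370

The ratio heuristic lands on 2×packaged food + machine parts + furniture crates + bottled goods + solar modules + paper rolls + glassware cases (20584) but leaves 6 m³ idle.
Replace glassware cases with solar modules: the trade gains 786 net, giving 21370 at 52 m³.
The spare 1 m³ is too small for any remaining shipment, and no exchange beats 21370.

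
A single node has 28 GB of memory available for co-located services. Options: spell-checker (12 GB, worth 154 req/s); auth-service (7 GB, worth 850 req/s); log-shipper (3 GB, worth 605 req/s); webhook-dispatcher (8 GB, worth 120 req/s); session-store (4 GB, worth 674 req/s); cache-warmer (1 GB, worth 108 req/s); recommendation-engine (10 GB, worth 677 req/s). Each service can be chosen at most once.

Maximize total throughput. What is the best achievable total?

Taking auth-service + log-shipper + session-store + cache-warmer + recommendation-engine: 25 GB used, 2914 in throughput.
Next best is auth-service + log-shipper + session-store + recommendation-engine at 2806 (24 GB) — short by 108.

2914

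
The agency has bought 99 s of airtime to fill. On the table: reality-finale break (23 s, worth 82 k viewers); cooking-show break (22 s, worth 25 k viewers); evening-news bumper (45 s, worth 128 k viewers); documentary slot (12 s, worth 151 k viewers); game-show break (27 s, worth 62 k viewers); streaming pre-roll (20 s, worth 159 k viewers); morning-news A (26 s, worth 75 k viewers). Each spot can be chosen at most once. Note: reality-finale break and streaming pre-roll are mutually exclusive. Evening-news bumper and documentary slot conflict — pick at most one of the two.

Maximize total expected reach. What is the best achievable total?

Taking documentary slot + game-show break + streaming pre-roll + morning-news A: 85 s used, 447 in expected reach.
That's the maximum — no feasible swap from here does better than 447.

447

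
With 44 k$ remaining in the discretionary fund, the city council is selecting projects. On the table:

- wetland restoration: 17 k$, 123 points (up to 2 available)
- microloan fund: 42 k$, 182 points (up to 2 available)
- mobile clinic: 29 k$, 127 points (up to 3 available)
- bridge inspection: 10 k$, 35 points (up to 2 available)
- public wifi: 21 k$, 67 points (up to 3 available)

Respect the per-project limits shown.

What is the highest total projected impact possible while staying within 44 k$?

By projected impact per k$: wetland restoration 7.24, mobile clinic 4.38, microloan fund 4.33 lead.
Best packing: 2×wetland restoration + bridge inspection — 44 k$, 281 total.
Nothing else within 44 k$ beats 281.

281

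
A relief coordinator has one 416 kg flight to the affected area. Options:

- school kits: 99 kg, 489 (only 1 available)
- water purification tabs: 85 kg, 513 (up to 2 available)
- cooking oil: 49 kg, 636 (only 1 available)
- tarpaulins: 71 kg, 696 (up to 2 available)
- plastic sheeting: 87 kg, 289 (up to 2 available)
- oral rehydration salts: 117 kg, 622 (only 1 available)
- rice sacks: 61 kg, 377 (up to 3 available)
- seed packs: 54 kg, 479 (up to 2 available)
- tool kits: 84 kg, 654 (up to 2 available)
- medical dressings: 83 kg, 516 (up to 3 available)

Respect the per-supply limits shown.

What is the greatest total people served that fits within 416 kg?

3815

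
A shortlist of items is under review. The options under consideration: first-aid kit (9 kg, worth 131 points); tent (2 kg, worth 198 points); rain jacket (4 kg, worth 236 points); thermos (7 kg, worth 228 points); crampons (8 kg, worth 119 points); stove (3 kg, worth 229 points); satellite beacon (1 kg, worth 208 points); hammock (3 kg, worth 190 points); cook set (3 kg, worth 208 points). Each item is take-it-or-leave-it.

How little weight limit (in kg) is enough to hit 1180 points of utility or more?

16

Look for the lowest-weight combination reaching 1180.
tent + rain jacket + stove + satellite beacon + hammock + cook set reaches 1269 using 16 kg.
Any bundle with less than 16 kg falls short of 1180.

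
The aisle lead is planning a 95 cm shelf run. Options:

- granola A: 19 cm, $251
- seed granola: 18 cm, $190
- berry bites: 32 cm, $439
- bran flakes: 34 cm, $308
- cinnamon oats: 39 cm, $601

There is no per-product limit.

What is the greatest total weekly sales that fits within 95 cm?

1293

Taking the top-ratio products first gives 2×cinnamon oats for 1202 (78 cm).
Dropping cinnamon oats frees 39 cm; slotting in 2×granola A + seed granola (56 cm) lifts the total to 1293 at 95 cm.
Nothing else within 95 cm beats 1293.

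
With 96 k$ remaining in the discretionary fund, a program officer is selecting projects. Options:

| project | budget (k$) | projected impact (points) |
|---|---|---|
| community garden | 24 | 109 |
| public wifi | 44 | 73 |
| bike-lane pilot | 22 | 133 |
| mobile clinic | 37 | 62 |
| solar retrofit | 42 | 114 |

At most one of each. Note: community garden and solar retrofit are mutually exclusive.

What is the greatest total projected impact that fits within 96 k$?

315

By projected impact per k$: bike-lane pilot 6.05, community garden 4.54, solar retrofit 2.71 lead.
Community garden + public wifi + bike-lane pilot uses 90 of the 96 k$ and totals 315.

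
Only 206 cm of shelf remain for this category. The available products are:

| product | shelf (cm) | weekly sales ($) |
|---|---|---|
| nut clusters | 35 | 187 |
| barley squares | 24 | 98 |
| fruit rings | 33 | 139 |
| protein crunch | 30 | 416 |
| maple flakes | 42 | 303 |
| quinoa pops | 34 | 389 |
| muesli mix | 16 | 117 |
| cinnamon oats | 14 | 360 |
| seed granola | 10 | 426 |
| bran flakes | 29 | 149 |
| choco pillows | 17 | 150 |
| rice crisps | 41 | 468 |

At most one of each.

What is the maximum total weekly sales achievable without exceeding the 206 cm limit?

2629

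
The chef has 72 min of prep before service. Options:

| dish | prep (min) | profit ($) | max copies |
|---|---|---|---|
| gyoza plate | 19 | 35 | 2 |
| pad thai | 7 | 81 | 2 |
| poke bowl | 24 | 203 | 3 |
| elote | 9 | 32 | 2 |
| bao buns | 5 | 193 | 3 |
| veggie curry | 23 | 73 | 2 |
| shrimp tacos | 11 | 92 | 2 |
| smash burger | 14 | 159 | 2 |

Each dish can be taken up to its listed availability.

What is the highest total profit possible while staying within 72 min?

1162

A density-first pass picks 2×pad thai + 3×bao buns + shrimp tacos + 2×smash burger — 1151 at 68 min.
Replace pad thai with shrimp tacos: the trade gains 11 net, giving 1162 at 72 min.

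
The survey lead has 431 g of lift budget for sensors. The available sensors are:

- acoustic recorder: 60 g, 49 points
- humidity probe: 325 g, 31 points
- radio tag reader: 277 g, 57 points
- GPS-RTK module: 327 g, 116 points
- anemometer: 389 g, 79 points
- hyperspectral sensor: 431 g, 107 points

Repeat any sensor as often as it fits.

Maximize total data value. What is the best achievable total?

7×acoustic recorder uses 420 of the 431 g and totals 343.
Every other selection either busts 431 g or fails to beat 343.

343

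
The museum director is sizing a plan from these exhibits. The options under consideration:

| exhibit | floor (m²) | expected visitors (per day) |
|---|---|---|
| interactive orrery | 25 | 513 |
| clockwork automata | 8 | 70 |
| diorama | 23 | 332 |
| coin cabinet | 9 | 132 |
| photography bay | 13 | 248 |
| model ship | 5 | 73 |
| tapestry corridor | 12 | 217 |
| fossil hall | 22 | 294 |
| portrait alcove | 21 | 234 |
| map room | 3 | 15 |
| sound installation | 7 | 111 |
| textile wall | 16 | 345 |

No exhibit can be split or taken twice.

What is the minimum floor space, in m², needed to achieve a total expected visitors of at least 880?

46

Look for the lowest-floor combination reaching 880.
Taking interactive orrery + model ship + textile wall gives 931 (≥ 880) for 46 m².
Below 46 m² the best achievable stays under 880.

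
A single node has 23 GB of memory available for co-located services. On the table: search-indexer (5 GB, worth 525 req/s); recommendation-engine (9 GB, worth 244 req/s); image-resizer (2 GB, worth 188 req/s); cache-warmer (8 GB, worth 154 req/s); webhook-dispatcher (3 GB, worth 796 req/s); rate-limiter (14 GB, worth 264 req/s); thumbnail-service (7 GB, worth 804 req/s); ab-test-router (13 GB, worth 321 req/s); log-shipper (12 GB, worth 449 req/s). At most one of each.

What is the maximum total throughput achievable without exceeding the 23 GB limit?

2313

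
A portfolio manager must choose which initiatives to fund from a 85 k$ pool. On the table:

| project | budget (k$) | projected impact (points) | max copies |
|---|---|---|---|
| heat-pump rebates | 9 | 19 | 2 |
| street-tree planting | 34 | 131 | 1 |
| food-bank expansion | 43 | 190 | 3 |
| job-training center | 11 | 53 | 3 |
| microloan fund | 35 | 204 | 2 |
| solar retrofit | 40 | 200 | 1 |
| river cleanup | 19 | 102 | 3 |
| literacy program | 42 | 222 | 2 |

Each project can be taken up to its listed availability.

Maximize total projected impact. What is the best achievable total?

461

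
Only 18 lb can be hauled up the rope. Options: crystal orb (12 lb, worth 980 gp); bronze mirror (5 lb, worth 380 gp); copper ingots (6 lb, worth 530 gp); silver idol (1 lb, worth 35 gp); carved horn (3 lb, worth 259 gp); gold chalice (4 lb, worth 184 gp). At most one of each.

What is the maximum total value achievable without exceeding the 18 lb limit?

1510

Greedy by ratio would take bronze mirror + copper ingots + carved horn + gold chalice: 18 lb used, total 1353.
Replace bronze mirror and carved horn and gold chalice with crystal orb: the trade gains 157 net, giving 1510 at 18 lb.
Runner-up crystal orb + bronze mirror + silver idol tops out at 1395.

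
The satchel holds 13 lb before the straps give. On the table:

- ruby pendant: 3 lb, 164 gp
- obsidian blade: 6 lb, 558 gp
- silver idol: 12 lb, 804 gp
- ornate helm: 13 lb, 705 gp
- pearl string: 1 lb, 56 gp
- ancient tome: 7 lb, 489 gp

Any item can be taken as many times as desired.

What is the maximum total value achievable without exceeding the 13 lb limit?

1172

Density check — obsidian blade 93.00, ancient tome 69.86, silver idol 67.00, pearl string 56.00 are the best per lb.
Taking 2×obsidian blade + pearl string: 13 lb used, 1172 in value.
No other feasible combination exceeds 1172.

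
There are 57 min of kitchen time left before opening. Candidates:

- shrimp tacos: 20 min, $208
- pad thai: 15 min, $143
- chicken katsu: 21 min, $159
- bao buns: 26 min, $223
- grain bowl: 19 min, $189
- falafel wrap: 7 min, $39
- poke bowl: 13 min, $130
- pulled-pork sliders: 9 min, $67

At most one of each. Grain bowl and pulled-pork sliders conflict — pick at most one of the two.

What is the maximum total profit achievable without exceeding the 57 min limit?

548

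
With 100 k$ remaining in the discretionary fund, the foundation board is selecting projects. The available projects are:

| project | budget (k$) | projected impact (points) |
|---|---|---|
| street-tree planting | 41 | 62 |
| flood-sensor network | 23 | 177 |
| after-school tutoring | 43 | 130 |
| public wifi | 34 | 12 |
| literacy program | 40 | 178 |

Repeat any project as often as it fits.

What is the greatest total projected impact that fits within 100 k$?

By projected impact per k$: flood-sensor network 7.70, literacy program 4.45, after-school tutoring 3.02, street-tree planting 1.51 lead.
Best packing: 4×flood-sensor network — 92 k$, 708 total.
The spare 8 k$ is too small for any remaining project, and no exchange beats 708.

708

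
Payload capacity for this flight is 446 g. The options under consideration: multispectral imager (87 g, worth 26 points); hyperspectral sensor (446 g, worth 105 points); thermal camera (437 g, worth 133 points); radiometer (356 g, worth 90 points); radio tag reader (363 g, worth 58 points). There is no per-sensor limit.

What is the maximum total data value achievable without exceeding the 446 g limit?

By data value per g: thermal camera 0.30, multispectral imager 0.30, radiometer 0.25 lead.
Best packing: thermal camera — 437 g, 133 total.

133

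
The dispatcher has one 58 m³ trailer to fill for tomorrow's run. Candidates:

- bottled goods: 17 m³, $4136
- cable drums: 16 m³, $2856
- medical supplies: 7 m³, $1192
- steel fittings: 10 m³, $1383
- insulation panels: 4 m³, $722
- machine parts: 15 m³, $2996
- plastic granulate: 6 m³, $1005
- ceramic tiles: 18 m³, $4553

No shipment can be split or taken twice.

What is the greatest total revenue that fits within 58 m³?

A density-first pass picks bottled goods + insulation panels + machine parts + ceramic tiles — 12407 at 54 m³.
Dropping insulation panels frees 4 m³; slotting in medical supplies (7 m³) lifts the total to 12877 at 57 m³.

12877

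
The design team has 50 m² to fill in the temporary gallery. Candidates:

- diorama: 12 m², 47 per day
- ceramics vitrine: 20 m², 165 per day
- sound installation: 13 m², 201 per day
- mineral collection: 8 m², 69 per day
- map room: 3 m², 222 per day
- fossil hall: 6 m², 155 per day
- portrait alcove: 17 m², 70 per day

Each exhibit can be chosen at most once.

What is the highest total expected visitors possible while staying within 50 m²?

Ceramics vitrine + sound installation + mineral collection + map room + fossil hall uses 50 of the 50 m² and totals 812.
Next best is ceramics vitrine + sound installation + map room + fossil hall at 743 (42 m²) — short by 69.

812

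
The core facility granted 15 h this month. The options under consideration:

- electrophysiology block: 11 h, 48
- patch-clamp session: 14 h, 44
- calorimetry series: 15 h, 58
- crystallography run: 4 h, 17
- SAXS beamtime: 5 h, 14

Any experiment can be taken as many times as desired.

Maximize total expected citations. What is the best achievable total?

Density check — electrophysiology block 4.36, crystallography run 4.25, calorimetry series 3.87 are the best per h.
Best packing: electrophysiology block + crystallography run — 15 h, 65 total.
Every other selection either busts 15 h or fails to beat 65.

65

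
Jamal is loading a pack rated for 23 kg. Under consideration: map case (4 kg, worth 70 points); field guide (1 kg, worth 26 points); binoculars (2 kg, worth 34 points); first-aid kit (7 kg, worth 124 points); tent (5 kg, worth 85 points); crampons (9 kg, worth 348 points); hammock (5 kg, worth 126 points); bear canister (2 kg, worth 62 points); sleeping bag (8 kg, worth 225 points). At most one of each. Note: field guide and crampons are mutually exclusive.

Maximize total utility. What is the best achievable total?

Density check — crampons 38.67, bear canister 31.00, sleeping bag 28.12, field guide 26.00 are the best per kg.
Map case + crampons + bear canister + sleeping bag uses 23 of the 23 kg and totals 705.
That's the maximum — no feasible swap from here does better than 705.

705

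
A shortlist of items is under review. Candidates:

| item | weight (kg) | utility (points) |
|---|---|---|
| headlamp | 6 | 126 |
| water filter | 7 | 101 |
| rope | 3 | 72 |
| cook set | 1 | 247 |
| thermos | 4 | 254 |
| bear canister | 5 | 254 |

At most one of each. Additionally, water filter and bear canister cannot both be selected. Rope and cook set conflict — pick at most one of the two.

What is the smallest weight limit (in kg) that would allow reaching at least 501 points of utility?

Need the lightest bundle worth ≥ 501.
cook set + thermos reaches 501 using 5 kg.
Below 5 kg the best achievable stays under 501.

5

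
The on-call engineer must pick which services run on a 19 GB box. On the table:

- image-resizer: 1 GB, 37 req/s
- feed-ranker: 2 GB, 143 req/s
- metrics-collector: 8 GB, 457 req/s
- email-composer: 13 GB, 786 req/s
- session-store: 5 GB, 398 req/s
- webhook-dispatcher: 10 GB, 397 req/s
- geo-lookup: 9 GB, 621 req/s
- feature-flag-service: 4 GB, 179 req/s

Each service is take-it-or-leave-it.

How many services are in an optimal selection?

4

The maximum throughput within 19 GB is 1235.
One optimal bundle: image-resizer + session-store + geo-lookup + feature-flag-service (19 GB).
All optima have 4 services.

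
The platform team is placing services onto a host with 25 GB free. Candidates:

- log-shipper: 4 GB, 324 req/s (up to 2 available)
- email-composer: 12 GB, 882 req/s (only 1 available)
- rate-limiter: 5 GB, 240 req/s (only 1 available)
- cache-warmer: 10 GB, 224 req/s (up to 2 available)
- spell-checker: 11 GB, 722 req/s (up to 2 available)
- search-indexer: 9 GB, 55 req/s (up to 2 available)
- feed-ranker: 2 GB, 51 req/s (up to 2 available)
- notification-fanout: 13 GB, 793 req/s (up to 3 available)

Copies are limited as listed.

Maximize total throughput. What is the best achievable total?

Ranking by ratio (throughput/GB): log-shipper 81.00, email-composer 73.50, spell-checker 65.64, notification-fanout 61.00.
The ratio ordering already packs tightly: 2×log-shipper + email-composer + rate-limiter, 25 GB, 1770.

1770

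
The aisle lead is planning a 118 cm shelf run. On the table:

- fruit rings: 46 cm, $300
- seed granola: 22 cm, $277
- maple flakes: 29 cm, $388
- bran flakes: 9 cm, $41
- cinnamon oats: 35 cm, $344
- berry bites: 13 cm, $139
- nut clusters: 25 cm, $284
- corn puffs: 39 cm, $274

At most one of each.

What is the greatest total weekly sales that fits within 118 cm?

1293

Greedy by ratio would take seed granola + maple flakes + bran flakes + berry bites + nut clusters: 98 cm used, total 1129.
Replace bran flakes and berry bites with cinnamon oats: the trade gains 164 net, giving 1293 at 111 cm.
The closest alternative, seed granola + maple flakes + nut clusters + corn puffs, reaches only 1223.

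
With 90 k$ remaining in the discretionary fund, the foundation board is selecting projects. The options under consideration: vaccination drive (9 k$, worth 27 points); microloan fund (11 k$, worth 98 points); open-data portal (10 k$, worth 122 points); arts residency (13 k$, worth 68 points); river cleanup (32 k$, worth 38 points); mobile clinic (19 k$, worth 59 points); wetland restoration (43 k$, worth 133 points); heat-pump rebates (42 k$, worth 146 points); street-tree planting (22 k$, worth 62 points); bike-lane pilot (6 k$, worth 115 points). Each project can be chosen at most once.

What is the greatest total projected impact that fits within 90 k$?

551

A density-first pass picks microloan fund + open-data portal + arts residency + heat-pump rebates + bike-lane pilot — 549 at 82 k$.
The 42 k$ tied up in heat-pump rebates is better spent on vaccination drive + mobile clinic + street-tree planting — total rises to 551 (90 k$).
Next best is microloan fund + open-data portal + arts residency + heat-pump rebates + bike-lane pilot at 549 (82 k$) — short by 2.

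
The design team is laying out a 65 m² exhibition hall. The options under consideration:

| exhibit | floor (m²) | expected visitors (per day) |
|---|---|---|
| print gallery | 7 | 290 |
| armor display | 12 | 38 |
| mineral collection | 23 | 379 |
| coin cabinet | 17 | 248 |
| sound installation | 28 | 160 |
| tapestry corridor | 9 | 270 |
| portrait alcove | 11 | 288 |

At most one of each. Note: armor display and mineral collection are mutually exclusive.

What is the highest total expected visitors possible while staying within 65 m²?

1227

Best packing: print gallery + mineral collection + tapestry corridor + portrait alcove — 50 m², 1227 total.
The closest alternative, print gallery + mineral collection + coin cabinet + portrait alcove, reaches only 1205.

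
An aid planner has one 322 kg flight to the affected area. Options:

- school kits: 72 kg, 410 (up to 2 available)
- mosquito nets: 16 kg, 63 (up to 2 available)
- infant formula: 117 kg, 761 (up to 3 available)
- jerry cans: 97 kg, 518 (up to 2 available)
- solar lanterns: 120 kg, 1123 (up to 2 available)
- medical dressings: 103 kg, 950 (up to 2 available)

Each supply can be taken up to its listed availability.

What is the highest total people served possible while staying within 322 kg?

2656

Taking school kits + 2×solar lanterns: 312 kg used, 2656 in people served.
Every other selection either busts 322 kg or exceeds an availability limit or fails to beat 2656.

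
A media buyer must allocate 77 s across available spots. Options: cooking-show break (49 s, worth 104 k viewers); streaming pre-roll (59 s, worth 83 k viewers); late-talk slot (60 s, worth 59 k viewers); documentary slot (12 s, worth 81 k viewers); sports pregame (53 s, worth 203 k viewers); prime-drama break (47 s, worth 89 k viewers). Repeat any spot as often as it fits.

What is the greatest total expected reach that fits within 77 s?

Ranking by ratio (expected reach/s): documentary slot 6.75, sports pregame 3.83, cooking-show break 2.12, prime-drama break 1.89.
6×documentary slot uses 72 of the 77 s and totals 486.
The spare 5 s is too small for any remaining spot, and no exchange beats 486.

486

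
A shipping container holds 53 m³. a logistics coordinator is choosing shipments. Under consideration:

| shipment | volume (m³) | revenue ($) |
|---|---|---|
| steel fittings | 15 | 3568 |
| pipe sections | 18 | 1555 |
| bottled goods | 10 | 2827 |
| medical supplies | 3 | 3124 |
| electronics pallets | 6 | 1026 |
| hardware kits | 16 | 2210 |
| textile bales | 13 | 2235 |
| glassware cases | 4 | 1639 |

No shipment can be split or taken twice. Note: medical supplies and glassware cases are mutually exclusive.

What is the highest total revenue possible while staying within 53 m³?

Ranking by ratio (revenue/m³): medical supplies 1041.33, glassware cases 409.75, bottled goods 282.70.
Best packing: steel fittings + bottled goods + medical supplies + electronics pallets + textile bales — 47 m³, 12780 total.
Runner-up steel fittings + bottled goods + medical supplies + electronics pallets + hardware kits tops out at 12755.

12780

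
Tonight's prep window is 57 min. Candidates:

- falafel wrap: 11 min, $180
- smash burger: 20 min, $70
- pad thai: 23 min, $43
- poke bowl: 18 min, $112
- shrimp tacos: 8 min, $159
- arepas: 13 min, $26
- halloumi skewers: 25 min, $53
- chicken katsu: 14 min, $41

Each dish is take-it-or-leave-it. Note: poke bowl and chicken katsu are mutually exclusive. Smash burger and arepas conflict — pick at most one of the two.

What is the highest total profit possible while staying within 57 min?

521

Falafel wrap + smash burger + poke bowl + shrimp tacos uses 57 of the 57 min and totals 521.
Runner-up falafel wrap + poke bowl + shrimp tacos + arepas tops out at 477.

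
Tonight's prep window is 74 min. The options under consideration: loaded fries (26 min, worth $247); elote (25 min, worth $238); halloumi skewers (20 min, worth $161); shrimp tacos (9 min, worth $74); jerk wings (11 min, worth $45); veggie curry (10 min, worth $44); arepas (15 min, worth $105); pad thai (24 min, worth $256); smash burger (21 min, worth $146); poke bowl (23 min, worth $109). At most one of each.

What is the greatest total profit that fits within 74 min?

Taking the top-ratio dishes first gives elote + shrimp tacos + arepas + pad thai for 673 (73 min).
Dropping elote frees 25 min; slotting in loaded fries (26 min) lifts the total to 682 at 74 min.
Every other selection either busts 74 min or fails to beat 682.

682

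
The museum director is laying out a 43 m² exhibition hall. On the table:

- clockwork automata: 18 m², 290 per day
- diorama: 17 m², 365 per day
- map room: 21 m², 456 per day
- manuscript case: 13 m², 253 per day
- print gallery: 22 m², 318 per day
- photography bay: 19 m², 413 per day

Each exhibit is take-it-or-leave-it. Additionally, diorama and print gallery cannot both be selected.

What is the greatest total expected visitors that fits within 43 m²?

By expected visitors per m²: photography bay 21.74, map room 21.71, diorama 21.47, manuscript case 19.46 lead.
Best packing: map room + photography bay — 40 m², 869 total.

869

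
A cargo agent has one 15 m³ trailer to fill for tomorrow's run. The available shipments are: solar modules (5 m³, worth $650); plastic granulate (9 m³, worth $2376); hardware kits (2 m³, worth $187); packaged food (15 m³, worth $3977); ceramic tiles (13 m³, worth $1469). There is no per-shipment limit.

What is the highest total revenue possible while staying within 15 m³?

3977

The ratio ordering already packs tightly: packaged food, 15 m³, 3977.
Every other selection either busts 15 m³ or fails to beat 3977.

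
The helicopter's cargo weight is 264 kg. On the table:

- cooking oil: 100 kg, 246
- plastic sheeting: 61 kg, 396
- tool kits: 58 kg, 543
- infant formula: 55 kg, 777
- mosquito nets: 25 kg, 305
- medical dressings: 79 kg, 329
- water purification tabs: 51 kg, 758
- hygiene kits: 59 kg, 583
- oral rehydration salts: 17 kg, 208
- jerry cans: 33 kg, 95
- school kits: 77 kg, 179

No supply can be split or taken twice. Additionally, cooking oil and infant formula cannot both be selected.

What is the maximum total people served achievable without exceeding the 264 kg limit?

2966

Greedy by ratio would take infant formula + mosquito nets + water purification tabs + hygiene kits + oral rehydration salts + jerry cans: 240 kg used, total 2726.
Replace oral rehydration salts and jerry cans with tool kits: the trade gains 240 net, giving 2966 at 248 kg.
That's the maximum — no feasible swap from here does better than 2966.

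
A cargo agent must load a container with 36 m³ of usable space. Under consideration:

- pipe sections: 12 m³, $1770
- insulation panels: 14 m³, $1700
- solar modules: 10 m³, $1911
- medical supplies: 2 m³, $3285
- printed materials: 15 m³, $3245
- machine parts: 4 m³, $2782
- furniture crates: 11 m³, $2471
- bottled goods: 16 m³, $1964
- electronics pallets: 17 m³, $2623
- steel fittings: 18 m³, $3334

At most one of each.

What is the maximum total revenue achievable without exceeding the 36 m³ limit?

By revenue per m³: medical supplies 1642.50, machine parts 695.50, furniture crates 224.64, printed materials 216.33 lead.
A density-first pass picks medical supplies + printed materials + machine parts + furniture crates — 11783 at 32 m³.
Dropping printed materials frees 15 m³; slotting in steel fittings (18 m³) lifts the total to 11872 at 35 m³.
That's the maximum — no swap from here does better than 11872.

11872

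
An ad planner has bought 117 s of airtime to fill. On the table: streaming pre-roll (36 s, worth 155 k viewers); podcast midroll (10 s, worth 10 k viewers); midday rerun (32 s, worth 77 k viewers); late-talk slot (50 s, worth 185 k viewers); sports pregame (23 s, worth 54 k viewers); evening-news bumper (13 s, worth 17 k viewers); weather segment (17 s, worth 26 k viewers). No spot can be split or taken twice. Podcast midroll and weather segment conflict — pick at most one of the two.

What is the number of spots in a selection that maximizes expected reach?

The maximum expected reach within 117 s is 394.
streaming pre-roll + late-talk slot + sports pregame hits 394 at 109 s.
All optima have 3 spots.

3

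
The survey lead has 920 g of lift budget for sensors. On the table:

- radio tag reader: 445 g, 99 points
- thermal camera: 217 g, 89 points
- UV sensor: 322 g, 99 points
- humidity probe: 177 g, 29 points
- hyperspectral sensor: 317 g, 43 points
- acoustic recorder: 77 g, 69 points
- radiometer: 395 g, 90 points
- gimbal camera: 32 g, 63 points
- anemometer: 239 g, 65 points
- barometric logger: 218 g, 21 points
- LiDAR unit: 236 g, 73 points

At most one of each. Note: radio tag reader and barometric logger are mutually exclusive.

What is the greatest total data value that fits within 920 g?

393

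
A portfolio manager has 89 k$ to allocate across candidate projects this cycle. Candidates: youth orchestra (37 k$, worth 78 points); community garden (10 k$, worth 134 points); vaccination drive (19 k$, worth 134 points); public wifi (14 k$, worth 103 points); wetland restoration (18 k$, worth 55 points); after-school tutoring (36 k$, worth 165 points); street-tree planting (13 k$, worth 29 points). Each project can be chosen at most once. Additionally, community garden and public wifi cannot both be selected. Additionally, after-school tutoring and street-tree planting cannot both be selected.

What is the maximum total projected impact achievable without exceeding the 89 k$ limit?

488

Best packing: community garden + vaccination drive + wetland restoration + after-school tutoring — 83 k$, 488 total.
The spare 6 k$ is too small for any remaining project, and no feasible exchange beats 488.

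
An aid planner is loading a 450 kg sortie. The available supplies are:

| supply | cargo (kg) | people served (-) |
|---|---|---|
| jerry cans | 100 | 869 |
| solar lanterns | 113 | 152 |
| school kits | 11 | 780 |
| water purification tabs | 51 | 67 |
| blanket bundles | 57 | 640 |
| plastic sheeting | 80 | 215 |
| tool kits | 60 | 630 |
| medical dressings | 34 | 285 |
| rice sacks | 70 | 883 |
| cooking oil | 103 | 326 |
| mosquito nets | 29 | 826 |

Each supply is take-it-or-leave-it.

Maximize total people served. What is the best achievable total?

Best packing: jerry cans + school kits + blanket bundles + plastic sheeting + tool kits + medical dressings + rice sacks + mosquito nets — 441 kg, 5128 total.
Runner-up jerry cans + school kits + water purification tabs + blanket bundles + tool kits + medical dressings + rice sacks + mosquito nets tops out at 4980.

5128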